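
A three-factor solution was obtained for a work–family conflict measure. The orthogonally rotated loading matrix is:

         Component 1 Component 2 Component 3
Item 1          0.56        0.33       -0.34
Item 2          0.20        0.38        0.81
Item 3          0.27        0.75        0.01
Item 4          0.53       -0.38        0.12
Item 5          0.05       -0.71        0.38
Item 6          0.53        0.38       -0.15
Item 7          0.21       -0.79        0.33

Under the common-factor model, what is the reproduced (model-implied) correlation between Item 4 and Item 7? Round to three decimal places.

r̂ = Σ λ_i·λ_j across factors = (0.53)(0.21) + (-0.38)(-0.79) + (0.12)(0.33)
  = +0.1113 +0.3002 +0.0396 = 0.4511

0.451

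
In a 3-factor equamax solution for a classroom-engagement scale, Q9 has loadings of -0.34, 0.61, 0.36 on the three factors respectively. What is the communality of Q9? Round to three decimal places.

h² = (-0.34)² + 0.61² + 0.36² = 0.1156 + 0.3721 + 0.1296 = 0.6173

0.617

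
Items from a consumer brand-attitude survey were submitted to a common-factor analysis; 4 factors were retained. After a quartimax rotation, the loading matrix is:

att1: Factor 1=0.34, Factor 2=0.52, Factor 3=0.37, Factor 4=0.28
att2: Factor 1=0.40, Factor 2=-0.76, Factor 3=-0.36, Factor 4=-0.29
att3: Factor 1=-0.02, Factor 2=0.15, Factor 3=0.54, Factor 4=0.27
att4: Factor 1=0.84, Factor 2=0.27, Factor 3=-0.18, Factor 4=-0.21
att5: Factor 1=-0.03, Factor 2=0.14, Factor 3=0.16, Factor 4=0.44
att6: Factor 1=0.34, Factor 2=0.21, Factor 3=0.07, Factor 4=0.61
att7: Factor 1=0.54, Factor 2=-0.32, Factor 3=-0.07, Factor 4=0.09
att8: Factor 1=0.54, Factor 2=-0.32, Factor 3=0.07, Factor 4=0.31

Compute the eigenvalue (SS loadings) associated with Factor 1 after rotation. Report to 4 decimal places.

SS loadings for Factor 1 = 0.34² + 0.40² + (-0.02)² + 0.84² + (-0.03)² + 0.34² + 0.54² + 0.54² = 0.1156 + 0.1600 + 0.0004 + 0.7056 + 0.0009 + 0.1156 + 0.2916 + 0.2916 = 1.6813

1.6813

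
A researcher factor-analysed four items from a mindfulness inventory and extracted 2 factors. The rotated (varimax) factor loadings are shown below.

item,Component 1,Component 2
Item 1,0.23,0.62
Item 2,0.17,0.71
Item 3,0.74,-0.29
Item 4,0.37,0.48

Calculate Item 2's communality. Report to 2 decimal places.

h² = 0.17² + 0.71² = 0.0289 + 0.5041 = 0.5330

0.53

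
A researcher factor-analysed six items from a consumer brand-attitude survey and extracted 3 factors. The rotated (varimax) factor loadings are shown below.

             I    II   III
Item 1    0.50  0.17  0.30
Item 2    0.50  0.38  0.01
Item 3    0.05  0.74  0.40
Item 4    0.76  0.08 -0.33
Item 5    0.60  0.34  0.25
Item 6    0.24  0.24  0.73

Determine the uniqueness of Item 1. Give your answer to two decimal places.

h² = 0.50² + 0.17² + 0.30² = 0.2500 + 0.0289 + 0.0900 = 0.3689
Uniqueness u² = 1 − h² = 1 − 0.3689 = 0.6311

0.63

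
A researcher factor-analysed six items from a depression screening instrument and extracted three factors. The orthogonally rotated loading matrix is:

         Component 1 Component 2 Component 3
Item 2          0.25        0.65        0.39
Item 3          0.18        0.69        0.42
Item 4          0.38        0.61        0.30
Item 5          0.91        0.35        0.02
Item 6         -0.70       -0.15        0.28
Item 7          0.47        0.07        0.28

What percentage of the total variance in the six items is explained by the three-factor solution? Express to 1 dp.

62.9%

SS loadings by factor: 1.7783, 1.4206, 0.5757; total = 3.7746.
Total variance with 6 standardized items is 6, so the solution explains 3.7746/6 = 0.6291 = 62.91%.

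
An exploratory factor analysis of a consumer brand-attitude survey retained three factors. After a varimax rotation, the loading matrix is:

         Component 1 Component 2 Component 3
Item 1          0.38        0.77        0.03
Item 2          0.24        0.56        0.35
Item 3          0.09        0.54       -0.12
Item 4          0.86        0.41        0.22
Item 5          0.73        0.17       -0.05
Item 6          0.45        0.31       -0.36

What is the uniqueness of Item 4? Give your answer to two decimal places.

0.04

h² = 0.86² + 0.41² + 0.22² = 0.7396 + 0.1681 + 0.0484 = 0.9561
Uniqueness u² = 1 − h² = 1 − 0.9561 = 0.0439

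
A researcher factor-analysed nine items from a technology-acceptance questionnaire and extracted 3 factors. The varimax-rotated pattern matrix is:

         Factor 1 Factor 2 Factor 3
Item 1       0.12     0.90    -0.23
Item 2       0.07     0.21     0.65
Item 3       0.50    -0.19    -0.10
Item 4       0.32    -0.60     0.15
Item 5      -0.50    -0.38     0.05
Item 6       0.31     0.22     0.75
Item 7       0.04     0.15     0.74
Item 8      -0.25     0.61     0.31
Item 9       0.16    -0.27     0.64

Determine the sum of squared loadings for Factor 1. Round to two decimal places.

SS loadings for Factor 1 = 0.12² + 0.07² + 0.50² + 0.32² + (-0.50)² + 0.31² + 0.04² + (-0.25)² + 0.16² = 0.0144 + 0.0049 + 0.2500 + 0.1024 + 0.2500 + 0.0961 + 0.0016 + 0.0625 + 0.0256 = 0.8075

0.81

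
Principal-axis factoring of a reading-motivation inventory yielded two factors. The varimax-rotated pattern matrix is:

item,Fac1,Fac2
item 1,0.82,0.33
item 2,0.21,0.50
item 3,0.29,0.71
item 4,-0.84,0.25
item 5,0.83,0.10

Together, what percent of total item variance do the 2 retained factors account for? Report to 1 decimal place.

62.6%

Communalities: 0.7813, 0.2941, 0.5882, 0.7681, 0.6989; Σh² = 3.1306.
Total variance with 5 standardized items is 5, so the solution explains 3.1306/5 = 0.6261 = 62.61%.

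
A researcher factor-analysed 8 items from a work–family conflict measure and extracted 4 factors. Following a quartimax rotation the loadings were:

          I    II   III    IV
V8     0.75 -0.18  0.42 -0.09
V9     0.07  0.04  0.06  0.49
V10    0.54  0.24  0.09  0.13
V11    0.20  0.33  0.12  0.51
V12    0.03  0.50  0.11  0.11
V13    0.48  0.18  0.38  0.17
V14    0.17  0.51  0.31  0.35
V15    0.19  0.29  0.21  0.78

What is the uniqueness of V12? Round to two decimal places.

0.72

h² = 0.03² + 0.50² + 0.11² + 0.11² = 0.0009 + 0.2500 + 0.0121 + 0.0121 = 0.2751
Uniqueness u² = 1 − h² = 1 − 0.2751 = 0.7249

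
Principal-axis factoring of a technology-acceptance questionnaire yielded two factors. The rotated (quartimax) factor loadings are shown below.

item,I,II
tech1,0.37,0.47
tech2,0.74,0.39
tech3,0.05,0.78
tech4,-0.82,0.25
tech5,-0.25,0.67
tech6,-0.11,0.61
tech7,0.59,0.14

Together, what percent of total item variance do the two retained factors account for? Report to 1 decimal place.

SS loadings by factor: 1.7821, 1.8845; total = 3.6666.
Total variance with 7 standardized items is 7, so the solution explains 3.6666/7 = 0.5238 = 52.38%.

52.4%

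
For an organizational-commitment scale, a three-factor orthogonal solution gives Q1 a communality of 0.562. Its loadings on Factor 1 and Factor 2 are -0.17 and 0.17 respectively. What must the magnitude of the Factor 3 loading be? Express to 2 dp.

Under orthogonal rotation h² = Σλ², so λ_Factor 3² = h² − (0.0578) = 0.562 − 0.0578 = 0.5042.
|λ| = √0.5042 = 0.7101.

0.71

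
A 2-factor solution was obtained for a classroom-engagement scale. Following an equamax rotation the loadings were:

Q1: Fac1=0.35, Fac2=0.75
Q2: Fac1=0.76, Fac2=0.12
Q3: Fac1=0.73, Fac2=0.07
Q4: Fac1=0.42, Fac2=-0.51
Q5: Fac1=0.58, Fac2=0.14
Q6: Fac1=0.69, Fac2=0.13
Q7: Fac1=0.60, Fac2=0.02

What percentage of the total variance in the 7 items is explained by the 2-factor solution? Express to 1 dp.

49.4%

Communalities: 0.6850, 0.5920, 0.5378, 0.4365, 0.3560, 0.4930, 0.3604; Σh² = 3.4607.
Total variance with 7 standardized items is 7, so the solution explains 3.4607/7 = 0.4944 = 49.44%.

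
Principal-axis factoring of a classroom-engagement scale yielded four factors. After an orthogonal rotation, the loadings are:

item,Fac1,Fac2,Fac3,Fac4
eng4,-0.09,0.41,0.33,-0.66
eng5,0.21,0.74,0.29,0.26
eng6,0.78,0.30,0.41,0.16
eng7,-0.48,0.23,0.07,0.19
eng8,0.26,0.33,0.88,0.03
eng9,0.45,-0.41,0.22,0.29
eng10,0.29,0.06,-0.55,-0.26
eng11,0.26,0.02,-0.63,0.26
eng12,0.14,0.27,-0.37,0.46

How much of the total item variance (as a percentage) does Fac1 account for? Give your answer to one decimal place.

14.8%

SS loadings for Fac1 = (-0.09)² + 0.21² + 0.78² + (-0.48)² + 0.26² + 0.45² + 0.29² + 0.26² + 0.14² = 1.3324
With 9 standardized items, total variance = 9. Proportion = 1.3324/9 = 0.1480 → 14.80%.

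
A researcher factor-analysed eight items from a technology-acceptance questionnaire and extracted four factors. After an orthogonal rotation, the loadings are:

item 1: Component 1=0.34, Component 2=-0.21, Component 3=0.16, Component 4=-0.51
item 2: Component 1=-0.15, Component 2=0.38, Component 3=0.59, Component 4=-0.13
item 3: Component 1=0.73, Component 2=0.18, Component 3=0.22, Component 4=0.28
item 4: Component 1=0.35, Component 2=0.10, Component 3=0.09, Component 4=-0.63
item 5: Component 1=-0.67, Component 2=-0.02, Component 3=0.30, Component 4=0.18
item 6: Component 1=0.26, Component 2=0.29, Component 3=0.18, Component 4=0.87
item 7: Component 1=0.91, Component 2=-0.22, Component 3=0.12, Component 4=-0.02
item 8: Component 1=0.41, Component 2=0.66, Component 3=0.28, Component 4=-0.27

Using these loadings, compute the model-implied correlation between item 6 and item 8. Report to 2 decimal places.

r̂ = Σ λ_i·λ_j across factors = (0.26)(0.41) + (0.29)(0.66) + (0.18)(0.28) + (0.87)(-0.27)
  = +0.1066 +0.1914 +0.0504 -0.2349 = 0.1135

0.11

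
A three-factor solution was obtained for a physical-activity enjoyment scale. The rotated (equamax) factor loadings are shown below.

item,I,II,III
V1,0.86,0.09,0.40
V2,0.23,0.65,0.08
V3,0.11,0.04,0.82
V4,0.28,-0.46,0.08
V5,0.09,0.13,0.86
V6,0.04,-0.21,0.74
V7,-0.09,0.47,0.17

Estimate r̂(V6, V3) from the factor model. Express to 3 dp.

r̂ = Σ λ_i·λ_j across factors = (0.04)(0.11) + (-0.21)(0.04) + (0.74)(0.82)
  = +0.0044 -0.0084 +0.6068 = 0.6028

0.603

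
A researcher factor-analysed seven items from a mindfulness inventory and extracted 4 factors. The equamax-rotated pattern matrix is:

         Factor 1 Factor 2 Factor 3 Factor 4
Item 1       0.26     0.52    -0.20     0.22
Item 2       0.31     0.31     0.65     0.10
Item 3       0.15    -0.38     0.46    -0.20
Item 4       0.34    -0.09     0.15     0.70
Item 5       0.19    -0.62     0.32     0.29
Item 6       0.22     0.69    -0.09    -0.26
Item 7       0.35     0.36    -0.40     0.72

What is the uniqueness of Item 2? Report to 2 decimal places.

0.38

h² = 0.31² + 0.31² + 0.65² + 0.10² = 0.0961 + 0.0961 + 0.4225 + 0.0100 = 0.6247
Uniqueness u² = 1 − h² = 1 − 0.6247 = 0.3753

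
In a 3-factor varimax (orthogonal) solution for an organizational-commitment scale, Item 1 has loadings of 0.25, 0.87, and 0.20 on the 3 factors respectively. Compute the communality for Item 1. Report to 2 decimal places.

0.86

h² = 0.25² + 0.87² + 0.20² = 0.0625 + 0.7569 + 0.0400 = 0.8594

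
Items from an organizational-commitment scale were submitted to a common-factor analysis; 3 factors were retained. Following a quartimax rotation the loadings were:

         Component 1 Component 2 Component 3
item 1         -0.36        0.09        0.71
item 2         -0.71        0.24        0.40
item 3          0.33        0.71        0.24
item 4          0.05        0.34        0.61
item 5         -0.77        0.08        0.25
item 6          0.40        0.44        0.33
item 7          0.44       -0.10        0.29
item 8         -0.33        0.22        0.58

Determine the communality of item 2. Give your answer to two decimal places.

h² = (-0.71)² + 0.24² + 0.40² = 0.5041 + 0.0576 + 0.1600 = 0.7217

0.72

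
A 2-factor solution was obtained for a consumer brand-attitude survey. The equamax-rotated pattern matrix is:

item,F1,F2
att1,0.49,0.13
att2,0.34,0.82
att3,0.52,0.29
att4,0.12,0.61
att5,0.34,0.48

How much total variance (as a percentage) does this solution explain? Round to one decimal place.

SS loadings by factor: 0.7561, 1.3759; total = 2.1320.
Total variance with 5 standardized items is 5, so the solution explains 2.1320/5 = 0.4264 = 42.64%.

42.6%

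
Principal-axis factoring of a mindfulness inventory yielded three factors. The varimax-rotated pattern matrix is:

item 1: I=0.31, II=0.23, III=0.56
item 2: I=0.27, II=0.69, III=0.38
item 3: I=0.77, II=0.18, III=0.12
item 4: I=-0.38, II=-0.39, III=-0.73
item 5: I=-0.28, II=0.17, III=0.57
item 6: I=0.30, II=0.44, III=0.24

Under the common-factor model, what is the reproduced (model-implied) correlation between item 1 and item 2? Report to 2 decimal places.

0.46

r̂ = Σ λ_i·λ_j across factors = (0.31)(0.27) + (0.23)(0.69) + (0.56)(0.38)
  = +0.0837 +0.1587 +0.2128 = 0.4552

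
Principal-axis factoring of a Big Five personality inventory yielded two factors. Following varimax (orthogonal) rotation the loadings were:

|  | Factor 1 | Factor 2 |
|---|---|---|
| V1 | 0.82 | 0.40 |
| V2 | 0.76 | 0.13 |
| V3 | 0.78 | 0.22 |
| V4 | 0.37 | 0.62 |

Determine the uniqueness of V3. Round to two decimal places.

0.34

h² = 0.78² + 0.22² = 0.6084 + 0.0484 = 0.6568
Uniqueness u² = 1 − h² = 1 − 0.6568 = 0.3432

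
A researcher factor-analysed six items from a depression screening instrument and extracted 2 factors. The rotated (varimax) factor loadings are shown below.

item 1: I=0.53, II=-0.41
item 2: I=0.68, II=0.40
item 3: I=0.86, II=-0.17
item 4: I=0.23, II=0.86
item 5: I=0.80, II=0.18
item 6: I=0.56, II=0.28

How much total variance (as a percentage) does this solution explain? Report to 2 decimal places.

Communalities: 0.4490, 0.6224, 0.7685, 0.7925, 0.6724, 0.3920; Σh² = 3.6968.
Total variance with 6 standardized items is 6, so the solution explains 3.6968/6 = 0.6161 = 61.61%.

61.61%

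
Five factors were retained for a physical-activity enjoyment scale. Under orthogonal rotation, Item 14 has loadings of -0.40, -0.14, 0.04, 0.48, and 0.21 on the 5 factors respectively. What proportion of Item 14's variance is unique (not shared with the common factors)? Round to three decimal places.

0.544

h² = (-0.40)² + (-0.14)² + 0.04² + 0.48² + 0.21² = 0.1600 + 0.0196 + 0.0016 + 0.2304 + 0.0441 = 0.4557
Uniqueness u² = 1 − h² = 1 − 0.4557 = 0.5443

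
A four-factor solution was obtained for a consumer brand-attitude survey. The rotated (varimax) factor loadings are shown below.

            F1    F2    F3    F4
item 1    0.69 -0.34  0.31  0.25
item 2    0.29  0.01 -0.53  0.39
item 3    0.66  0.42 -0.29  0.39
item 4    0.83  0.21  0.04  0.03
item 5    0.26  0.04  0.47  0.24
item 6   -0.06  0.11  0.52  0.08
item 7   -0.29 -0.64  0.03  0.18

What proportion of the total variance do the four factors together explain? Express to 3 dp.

0.574

SS loadings by factor: 1.8400, 0.7595, 0.9549, 0.4640; total = 4.0184.
Total variance with 7 standardized items is 7, so the solution explains 4.0184/7 = 0.5741.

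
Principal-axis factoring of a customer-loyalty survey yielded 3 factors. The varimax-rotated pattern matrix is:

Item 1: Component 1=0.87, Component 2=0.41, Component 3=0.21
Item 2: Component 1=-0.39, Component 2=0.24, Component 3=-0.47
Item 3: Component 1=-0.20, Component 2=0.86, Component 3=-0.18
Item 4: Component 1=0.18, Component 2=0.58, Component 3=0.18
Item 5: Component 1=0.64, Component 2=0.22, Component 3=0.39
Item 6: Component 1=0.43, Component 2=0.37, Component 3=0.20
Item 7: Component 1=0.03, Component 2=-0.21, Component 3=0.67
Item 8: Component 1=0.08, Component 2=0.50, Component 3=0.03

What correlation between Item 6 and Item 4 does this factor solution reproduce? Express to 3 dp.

r̂ = Σ λ_i·λ_j across factors = (0.43)(0.18) + (0.37)(0.58) + (0.20)(0.18)
  = +0.0774 +0.2146 +0.0360 = 0.3280

0.328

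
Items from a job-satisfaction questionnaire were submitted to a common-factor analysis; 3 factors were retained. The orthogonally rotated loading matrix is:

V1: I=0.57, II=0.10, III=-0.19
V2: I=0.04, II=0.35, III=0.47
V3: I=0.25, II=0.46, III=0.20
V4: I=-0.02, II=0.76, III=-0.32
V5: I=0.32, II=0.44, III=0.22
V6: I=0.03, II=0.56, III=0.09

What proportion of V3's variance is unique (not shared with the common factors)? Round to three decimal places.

h² = 0.25² + 0.46² + 0.20² = 0.0625 + 0.2116 + 0.0400 = 0.3141
Uniqueness u² = 1 − h² = 1 − 0.3141 = 0.6859

0.686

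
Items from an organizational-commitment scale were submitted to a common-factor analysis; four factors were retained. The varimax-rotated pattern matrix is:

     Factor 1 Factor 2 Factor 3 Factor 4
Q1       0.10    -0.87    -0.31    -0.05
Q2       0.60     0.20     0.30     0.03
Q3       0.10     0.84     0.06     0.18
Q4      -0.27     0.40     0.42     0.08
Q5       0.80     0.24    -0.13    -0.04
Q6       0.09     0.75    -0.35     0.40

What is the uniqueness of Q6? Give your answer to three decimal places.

0.147

h² = 0.09² + 0.75² + (-0.35)² + 0.40² = 0.0081 + 0.5625 + 0.1225 + 0.1600 = 0.8531
Uniqueness u² = 1 − h² = 1 − 0.8531 = 0.1469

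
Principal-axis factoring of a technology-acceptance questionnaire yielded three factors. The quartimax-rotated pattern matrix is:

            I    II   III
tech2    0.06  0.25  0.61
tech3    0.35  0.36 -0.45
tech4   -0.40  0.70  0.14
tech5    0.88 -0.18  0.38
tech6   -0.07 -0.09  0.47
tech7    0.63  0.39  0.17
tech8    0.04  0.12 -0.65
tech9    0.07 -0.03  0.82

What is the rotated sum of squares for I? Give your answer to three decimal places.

SS loadings for I = 0.06² + 0.35² + (-0.40)² + 0.88² + (-0.07)² + 0.63² + 0.04² + 0.07² = 0.0036 + 0.1225 + 0.1600 + 0.7744 + 0.0049 + 0.3969 + 0.0016 + 0.0049 = 1.4688

1.469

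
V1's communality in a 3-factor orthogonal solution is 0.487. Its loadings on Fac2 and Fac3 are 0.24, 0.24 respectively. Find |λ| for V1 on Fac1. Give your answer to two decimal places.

Under orthogonal rotation h² = Σλ², so λ_Fac1² = h² − (0.1152) = 0.487 − 0.1152 = 0.3718.
|λ| = √0.3718 = 0.6098.

0.61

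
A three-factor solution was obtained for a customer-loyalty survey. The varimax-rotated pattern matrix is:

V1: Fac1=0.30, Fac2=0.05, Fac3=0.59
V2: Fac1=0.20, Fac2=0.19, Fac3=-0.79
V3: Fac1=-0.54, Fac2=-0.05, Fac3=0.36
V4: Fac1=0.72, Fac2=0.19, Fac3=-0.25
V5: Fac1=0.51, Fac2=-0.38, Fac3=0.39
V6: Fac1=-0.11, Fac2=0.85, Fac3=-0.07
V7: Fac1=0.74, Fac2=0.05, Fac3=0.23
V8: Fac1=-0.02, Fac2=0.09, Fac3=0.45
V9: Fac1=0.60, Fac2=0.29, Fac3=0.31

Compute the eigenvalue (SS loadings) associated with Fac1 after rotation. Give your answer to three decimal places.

2.120

SS loadings for Fac1 = 0.30² + 0.20² + (-0.54)² + 0.72² + 0.51² + (-0.11)² + 0.74² + (-0.02)² + 0.60² = 0.0900 + 0.0400 + 0.2916 + 0.5184 + 0.2601 + 0.0121 + 0.5476 + 0.0004 + 0.3600 = 2.1202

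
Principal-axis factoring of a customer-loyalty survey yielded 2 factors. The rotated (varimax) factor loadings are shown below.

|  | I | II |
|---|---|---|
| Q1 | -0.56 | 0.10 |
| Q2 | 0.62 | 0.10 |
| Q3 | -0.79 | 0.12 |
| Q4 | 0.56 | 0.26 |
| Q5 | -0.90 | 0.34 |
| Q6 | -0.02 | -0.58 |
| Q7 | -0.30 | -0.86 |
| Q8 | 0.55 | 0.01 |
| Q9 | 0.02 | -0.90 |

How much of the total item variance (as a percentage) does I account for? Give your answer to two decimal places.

31.54%

SS loadings for I = (-0.56)² + 0.62² + (-0.79)² + 0.56² + (-0.90)² + (-0.02)² + (-0.30)² + 0.55² + 0.02² = 2.8390
With 9 standardized items, total variance = 9. Proportion = 2.8390/9 = 0.3154 → 31.54%.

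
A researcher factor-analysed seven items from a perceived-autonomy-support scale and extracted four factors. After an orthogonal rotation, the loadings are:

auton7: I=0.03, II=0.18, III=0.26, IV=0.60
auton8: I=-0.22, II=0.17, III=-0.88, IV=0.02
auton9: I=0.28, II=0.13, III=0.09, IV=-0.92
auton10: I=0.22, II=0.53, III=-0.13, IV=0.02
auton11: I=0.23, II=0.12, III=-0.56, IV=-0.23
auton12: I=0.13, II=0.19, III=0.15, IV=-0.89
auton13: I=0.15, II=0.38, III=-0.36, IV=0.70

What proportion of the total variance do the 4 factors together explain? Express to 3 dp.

0.671

Communalities: 0.4609, 0.8521, 0.9498, 0.3466, 0.4338, 0.8676, 0.7865; Σh² = 4.6973.
Total variance with 7 standardized items is 7, so the solution explains 4.6973/7 = 0.6710.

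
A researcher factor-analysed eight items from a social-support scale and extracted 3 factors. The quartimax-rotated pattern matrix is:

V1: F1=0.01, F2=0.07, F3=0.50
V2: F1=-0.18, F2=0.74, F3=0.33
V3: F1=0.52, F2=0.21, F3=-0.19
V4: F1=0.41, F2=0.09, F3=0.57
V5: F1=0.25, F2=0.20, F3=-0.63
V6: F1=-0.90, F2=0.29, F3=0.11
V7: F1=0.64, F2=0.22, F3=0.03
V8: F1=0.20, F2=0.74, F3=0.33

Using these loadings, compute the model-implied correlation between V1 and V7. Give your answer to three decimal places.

0.037

r̂ = Σ λ_i·λ_j across factors = (0.01)(0.64) + (0.07)(0.22) + (0.50)(0.03)
  = +0.0064 +0.0154 +0.0150 = 0.0368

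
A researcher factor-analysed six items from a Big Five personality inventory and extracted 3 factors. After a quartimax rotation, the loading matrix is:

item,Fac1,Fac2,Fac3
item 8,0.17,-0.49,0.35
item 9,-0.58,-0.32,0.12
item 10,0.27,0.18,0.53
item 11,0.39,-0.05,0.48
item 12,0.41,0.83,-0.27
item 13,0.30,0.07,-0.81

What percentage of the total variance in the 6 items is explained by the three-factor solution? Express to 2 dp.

SS loadings by factor: 0.8484, 1.0712, 1.3772; total = 3.2968.
Total variance with 6 standardized items is 6, so the solution explains 3.2968/6 = 0.5495 = 54.95%.

54.95%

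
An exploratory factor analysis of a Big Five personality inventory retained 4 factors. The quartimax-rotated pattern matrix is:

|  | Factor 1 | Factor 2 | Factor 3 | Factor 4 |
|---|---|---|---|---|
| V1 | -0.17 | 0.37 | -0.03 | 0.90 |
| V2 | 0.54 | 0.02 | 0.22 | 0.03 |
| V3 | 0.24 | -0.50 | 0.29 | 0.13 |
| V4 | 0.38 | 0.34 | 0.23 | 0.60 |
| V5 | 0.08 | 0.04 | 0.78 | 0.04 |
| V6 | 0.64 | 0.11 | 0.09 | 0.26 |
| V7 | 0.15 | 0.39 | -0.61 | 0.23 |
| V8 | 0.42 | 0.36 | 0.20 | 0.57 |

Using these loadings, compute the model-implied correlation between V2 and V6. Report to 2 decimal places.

0.38

r̂ = Σ λ_i·λ_j across factors = (0.54)(0.64) + (0.02)(0.11) + (0.22)(0.09) + (0.03)(0.26)
  = +0.3456 +0.0022 +0.0198 +0.0078 = 0.3754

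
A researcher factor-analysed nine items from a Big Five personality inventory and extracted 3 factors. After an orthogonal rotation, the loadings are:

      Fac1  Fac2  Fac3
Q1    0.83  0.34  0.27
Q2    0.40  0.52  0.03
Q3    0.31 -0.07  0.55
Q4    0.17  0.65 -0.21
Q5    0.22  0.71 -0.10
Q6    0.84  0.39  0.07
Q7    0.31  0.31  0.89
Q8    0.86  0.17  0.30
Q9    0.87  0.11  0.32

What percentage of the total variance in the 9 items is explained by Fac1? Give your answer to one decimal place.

36.9%

SS loadings for Fac1 = 0.83² + 0.40² + 0.31² + 0.17² + 0.22² + 0.84² + 0.31² + 0.86² + 0.87² = 3.3205
With 9 standardized items, total variance = 9. Proportion = 3.3205/9 = 0.3689 → 36.89%.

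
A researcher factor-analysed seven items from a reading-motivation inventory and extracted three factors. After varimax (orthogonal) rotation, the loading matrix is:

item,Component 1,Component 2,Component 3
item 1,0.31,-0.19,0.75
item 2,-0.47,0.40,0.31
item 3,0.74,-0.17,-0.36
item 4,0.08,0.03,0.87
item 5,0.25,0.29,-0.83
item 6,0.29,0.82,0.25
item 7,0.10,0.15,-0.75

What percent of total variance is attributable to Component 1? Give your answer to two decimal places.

14.68%

SS loadings for Component 1 = 0.31² + (-0.47)² + 0.74² + 0.08² + 0.25² + 0.29² + 0.10² = 1.0276
With 7 standardized items, total variance = 7. Proportion = 1.0276/7 = 0.1468 → 14.68%.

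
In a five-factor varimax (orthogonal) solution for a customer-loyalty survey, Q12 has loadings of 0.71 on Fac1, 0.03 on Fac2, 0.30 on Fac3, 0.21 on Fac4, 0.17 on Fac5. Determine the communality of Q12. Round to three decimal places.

h² = 0.71² + 0.03² + 0.30² + 0.21² + 0.17² = 0.5041 + 0.0009 + 0.0900 + 0.0441 + 0.0289 = 0.6680

0.668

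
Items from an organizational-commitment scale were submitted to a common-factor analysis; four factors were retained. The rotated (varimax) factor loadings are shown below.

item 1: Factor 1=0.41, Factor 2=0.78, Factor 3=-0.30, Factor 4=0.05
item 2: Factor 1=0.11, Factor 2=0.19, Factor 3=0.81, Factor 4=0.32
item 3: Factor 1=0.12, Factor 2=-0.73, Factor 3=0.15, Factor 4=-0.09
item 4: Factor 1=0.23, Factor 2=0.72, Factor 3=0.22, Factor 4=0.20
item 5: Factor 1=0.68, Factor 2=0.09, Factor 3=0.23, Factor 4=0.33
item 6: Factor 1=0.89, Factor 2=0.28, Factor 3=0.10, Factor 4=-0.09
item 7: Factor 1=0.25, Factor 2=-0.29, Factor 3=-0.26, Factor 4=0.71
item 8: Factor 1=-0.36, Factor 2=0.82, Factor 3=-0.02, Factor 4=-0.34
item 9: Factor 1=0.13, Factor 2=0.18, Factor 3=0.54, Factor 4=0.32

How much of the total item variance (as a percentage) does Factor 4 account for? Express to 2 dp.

11.02%

SS loadings for Factor 4 = 0.05² + 0.32² + (-0.09)² + 0.20² + 0.33² + (-0.09)² + 0.71² + (-0.34)² + 0.32² = 0.9921
With 9 standardized items, total variance = 9. Proportion = 0.9921/9 = 0.1102 → 11.02%.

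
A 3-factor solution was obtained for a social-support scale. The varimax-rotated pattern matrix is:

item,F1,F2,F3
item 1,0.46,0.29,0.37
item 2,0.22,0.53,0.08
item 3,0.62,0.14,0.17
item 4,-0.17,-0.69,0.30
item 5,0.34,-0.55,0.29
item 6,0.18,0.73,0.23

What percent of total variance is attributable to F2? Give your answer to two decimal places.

SS loadings for F2 = 0.29² + 0.53² + 0.14² + (-0.69)² + (-0.55)² + 0.73² = 1.6961
With 6 standardized items, total variance = 6. Proportion = 1.6961/6 = 0.2827 → 28.27%.

28.27%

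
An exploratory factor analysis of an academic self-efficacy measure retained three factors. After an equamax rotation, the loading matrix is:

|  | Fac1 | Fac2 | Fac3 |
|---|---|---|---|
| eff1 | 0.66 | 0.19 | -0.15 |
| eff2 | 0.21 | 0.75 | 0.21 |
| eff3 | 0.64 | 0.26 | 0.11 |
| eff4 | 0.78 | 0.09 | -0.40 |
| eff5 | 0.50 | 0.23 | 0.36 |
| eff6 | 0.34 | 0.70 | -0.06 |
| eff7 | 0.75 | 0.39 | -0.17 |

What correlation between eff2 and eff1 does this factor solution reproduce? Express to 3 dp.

0.250

r̂ = Σ λ_i·λ_j across factors = (0.21)(0.66) + (0.75)(0.19) + (0.21)(-0.15)
  = +0.1386 +0.1425 -0.0315 = 0.2496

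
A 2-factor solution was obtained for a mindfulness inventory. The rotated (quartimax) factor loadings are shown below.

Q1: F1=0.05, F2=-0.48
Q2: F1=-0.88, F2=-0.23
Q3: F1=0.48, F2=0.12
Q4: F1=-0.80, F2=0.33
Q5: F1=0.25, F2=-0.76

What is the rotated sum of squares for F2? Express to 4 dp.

SS loadings for F2 = (-0.48)² + (-0.23)² + 0.12² + 0.33² + (-0.76)² = 0.2304 + 0.0529 + 0.0144 + 0.1089 + 0.5776 = 0.9842

0.9842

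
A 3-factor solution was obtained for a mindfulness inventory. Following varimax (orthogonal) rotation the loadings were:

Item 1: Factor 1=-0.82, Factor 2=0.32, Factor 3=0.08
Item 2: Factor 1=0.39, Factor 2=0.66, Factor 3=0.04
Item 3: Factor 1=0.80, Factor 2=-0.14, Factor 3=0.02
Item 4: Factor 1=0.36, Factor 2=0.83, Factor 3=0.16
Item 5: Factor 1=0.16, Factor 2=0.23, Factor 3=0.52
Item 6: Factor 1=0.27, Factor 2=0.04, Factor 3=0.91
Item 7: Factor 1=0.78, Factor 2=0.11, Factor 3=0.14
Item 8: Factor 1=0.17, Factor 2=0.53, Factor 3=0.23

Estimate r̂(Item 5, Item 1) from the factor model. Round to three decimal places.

-0.016

r̂ = Σ λ_i·λ_j across factors = (0.16)(-0.82) + (0.23)(0.32) + (0.52)(0.08)
  = -0.1312 +0.0736 +0.0416 = -0.0160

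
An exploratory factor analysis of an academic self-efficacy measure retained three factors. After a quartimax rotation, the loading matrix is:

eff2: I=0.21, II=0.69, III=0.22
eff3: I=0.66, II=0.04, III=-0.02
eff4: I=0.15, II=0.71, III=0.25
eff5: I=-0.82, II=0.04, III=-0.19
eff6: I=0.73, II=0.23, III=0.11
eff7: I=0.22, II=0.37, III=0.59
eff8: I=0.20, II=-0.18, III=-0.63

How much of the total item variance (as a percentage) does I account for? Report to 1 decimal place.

25.7%

SS loadings for I = 0.21² + 0.66² + 0.15² + (-0.82)² + 0.73² + 0.22² + 0.20² = 1.7959
With 7 standardized items, total variance = 7. Proportion = 1.7959/7 = 0.2566 → 25.66%.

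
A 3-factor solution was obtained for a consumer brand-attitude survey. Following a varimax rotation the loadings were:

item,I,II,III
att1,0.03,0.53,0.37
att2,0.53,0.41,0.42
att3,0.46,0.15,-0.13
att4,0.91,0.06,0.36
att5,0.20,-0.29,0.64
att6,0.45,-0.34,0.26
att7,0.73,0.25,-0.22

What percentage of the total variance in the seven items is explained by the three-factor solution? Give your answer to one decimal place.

SS loadings by factor: 2.0969, 0.7373, 0.9854; total = 3.8196.
Total variance with 7 standardized items is 7, so the solution explains 3.8196/7 = 0.5457 = 54.57%.

54.6%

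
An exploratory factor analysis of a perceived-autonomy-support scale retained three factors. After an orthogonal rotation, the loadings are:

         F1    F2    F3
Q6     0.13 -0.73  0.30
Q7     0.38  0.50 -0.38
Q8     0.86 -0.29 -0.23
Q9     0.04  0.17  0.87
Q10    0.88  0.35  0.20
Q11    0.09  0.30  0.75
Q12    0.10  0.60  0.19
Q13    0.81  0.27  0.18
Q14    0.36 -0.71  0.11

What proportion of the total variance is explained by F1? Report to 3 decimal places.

0.276

SS loadings for F1 = 0.13² + 0.38² + 0.86² + 0.04² + 0.88² + 0.09² + 0.10² + 0.81² + 0.36² = 2.4807
Proportion of variance = 2.4807 / 9 = 0.2756.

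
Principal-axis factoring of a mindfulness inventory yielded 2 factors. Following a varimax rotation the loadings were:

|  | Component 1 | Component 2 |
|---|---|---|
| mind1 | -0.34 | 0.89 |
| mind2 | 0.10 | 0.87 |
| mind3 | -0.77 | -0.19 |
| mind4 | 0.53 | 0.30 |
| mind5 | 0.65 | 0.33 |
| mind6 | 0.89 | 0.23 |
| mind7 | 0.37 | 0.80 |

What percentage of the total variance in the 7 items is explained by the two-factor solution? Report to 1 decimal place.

69.0%

Communalities: 0.9077, 0.7669, 0.6290, 0.3709, 0.5314, 0.8450, 0.7769; Σh² = 4.8278.
Total variance with 7 standardized items is 7, so the solution explains 4.8278/7 = 0.6897 = 68.97%.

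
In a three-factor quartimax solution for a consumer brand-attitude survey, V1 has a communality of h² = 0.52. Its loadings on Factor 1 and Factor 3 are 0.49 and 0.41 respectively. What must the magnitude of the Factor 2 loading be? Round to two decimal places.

0.33

Under orthogonal rotation h² = Σλ², so λ_Factor 2² = h² − (0.4082) = 0.52 − 0.4082 = 0.1118.
|λ| = √0.1118 = 0.3344.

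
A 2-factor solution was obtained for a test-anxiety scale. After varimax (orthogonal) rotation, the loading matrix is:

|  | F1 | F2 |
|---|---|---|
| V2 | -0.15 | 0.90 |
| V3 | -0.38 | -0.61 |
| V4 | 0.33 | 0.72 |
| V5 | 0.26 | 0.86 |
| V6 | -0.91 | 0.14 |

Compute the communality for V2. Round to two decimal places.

0.83

h² = (-0.15)² + 0.90² = 0.0225 + 0.8100 = 0.8325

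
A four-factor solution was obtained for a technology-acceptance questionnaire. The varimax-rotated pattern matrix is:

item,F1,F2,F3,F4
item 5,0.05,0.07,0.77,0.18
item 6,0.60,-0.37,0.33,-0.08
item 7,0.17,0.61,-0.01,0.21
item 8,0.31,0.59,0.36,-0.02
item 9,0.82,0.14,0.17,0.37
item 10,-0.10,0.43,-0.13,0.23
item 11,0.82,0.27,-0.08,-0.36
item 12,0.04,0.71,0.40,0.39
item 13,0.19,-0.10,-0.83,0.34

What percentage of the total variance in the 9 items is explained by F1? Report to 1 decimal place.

SS loadings for F1 = 0.05² + 0.60² + 0.17² + 0.31² + 0.82² + (-0.10)² + 0.82² + 0.04² + 0.19² = 1.8800
With 9 standardized items, total variance = 9. Proportion = 1.8800/9 = 0.2089 → 20.89%.

20.9%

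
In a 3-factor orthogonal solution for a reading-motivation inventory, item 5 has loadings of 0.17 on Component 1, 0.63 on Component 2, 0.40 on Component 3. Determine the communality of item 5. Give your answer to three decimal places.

0.586

h² = 0.17² + 0.63² + 0.40² = 0.0289 + 0.3969 + 0.1600 = 0.5858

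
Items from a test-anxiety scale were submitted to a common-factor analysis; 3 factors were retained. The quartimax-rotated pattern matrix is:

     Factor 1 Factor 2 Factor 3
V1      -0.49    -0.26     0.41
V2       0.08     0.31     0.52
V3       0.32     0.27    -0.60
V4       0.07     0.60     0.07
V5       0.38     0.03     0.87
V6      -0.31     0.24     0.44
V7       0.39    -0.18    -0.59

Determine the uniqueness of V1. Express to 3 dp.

h² = (-0.49)² + (-0.26)² + 0.41² = 0.2401 + 0.0676 + 0.1681 = 0.4758
Uniqueness u² = 1 − h² = 1 − 0.4758 = 0.5242

0.524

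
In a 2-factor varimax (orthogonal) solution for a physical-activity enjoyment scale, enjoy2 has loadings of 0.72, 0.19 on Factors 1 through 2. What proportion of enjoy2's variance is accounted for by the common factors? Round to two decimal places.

h² = 0.72² + 0.19² = 0.5184 + 0.0361 = 0.5545

0.55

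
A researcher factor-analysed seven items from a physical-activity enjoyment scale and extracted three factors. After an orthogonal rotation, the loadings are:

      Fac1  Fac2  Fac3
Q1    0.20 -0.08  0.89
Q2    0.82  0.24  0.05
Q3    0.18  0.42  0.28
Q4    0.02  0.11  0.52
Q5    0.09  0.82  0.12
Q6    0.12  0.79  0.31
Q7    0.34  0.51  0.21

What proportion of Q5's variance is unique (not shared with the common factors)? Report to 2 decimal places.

0.31

h² = 0.09² + 0.82² + 0.12² = 0.0081 + 0.6724 + 0.0144 = 0.6949
Uniqueness u² = 1 − h² = 1 − 0.6949 = 0.3051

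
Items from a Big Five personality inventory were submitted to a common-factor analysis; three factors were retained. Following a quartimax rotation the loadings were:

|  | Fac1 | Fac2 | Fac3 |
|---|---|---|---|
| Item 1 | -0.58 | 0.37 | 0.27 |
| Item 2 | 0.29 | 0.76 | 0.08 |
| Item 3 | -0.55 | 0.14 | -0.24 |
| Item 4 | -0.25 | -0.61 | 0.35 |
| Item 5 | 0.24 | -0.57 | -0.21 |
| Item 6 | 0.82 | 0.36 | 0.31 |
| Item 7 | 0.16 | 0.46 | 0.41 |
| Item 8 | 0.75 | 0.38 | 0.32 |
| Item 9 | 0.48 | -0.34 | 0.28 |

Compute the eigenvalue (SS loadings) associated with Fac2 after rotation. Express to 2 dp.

SS loadings for Fac2 = 0.37² + 0.76² + 0.14² + (-0.61)² + (-0.57)² + 0.36² + 0.46² + 0.38² + (-0.34)² = 0.1369 + 0.5776 + 0.0196 + 0.3721 + 0.3249 + 0.1296 + 0.2116 + 0.1444 + 0.1156 = 2.0323

2.03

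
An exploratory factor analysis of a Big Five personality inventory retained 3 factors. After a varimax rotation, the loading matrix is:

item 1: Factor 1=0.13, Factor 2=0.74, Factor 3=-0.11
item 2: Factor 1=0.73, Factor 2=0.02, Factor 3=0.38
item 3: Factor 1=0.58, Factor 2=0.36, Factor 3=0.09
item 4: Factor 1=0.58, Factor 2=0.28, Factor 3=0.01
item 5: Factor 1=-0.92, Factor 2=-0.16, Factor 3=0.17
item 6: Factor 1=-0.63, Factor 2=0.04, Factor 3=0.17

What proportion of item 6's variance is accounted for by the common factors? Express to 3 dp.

h² = (-0.63)² + 0.04² + 0.17² = 0.3969 + 0.0016 + 0.0289 = 0.4274

0.427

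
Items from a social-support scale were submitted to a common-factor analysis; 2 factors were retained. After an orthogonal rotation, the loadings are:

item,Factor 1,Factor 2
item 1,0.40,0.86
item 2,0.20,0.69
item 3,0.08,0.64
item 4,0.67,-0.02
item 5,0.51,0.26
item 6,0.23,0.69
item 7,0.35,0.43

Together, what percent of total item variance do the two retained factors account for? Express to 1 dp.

49.2%

SS loadings by factor: 1.0908, 2.3543; total = 3.4451.
Total variance with 7 standardized items is 7, so the solution explains 3.4451/7 = 0.4922 = 49.22%.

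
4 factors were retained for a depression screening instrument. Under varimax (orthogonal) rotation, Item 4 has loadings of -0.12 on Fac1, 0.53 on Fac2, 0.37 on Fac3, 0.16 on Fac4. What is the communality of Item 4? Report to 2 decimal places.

h² = (-0.12)² + 0.53² + 0.37² + 0.16² = 0.0144 + 0.2809 + 0.1369 + 0.0256 = 0.4578

0.46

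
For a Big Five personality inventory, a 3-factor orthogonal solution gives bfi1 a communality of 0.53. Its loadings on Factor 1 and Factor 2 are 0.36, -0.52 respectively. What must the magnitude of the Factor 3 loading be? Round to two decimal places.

0.36

Under orthogonal rotation h² = Σλ², so λ_Factor 3² = h² − (0.4000) = 0.53 − 0.4000 = 0.1300.
|λ| = √0.1300 = 0.3606.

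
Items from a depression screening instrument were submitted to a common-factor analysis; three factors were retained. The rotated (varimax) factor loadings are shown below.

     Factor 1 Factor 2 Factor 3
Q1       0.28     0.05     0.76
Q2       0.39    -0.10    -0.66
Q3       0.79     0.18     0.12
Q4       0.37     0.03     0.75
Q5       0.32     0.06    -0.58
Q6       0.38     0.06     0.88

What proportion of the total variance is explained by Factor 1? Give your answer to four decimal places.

0.2064

SS loadings for Factor 1 = 0.28² + 0.39² + 0.79² + 0.37² + 0.32² + 0.38² = 1.2383
Proportion of variance = 1.2383 / 6 = 0.2064.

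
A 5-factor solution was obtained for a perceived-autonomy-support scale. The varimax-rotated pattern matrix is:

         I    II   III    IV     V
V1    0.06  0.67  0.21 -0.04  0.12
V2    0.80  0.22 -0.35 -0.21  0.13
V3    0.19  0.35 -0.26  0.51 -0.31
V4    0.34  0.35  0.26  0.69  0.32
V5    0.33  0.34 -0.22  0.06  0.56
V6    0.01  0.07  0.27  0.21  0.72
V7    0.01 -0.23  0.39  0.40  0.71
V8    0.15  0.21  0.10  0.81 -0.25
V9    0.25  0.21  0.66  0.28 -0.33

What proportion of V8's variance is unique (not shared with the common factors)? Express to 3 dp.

0.205

h² = 0.15² + 0.21² + 0.10² + 0.81² + (-0.25)² = 0.0225 + 0.0441 + 0.0100 + 0.6561 + 0.0625 = 0.7952
Uniqueness u² = 1 − h² = 1 − 0.7952 = 0.2048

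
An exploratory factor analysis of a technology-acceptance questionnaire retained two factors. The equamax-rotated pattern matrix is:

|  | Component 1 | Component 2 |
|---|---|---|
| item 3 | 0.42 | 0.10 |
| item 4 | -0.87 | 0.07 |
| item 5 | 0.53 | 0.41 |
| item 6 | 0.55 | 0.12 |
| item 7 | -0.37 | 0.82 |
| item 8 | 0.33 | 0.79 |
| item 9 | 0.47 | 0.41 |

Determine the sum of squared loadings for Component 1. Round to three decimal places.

1.983

SS loadings for Component 1 = 0.42² + (-0.87)² + 0.53² + 0.55² + (-0.37)² + 0.33² + 0.47² = 0.1764 + 0.7569 + 0.2809 + 0.3025 + 0.1369 + 0.1089 + 0.2209 = 1.9834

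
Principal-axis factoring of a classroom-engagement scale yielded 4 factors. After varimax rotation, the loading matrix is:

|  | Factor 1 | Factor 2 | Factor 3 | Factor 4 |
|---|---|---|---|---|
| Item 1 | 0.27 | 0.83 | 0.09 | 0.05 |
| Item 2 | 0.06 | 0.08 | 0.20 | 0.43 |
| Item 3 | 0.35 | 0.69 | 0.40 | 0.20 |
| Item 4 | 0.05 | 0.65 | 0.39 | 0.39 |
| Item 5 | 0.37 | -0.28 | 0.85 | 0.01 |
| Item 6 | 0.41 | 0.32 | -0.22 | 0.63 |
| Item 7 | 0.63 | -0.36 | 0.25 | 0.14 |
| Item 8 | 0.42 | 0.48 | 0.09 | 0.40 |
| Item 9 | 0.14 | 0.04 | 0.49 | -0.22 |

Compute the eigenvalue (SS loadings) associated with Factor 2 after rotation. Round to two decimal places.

SS loadings for Factor 2 = 0.83² + 0.08² + 0.69² + 0.65² + (-0.28)² + 0.32² + (-0.36)² + 0.48² + 0.04² = 0.6889 + 0.0064 + 0.4761 + 0.4225 + 0.0784 + 0.1024 + 0.1296 + 0.2304 + 0.0016 = 2.1363

2.14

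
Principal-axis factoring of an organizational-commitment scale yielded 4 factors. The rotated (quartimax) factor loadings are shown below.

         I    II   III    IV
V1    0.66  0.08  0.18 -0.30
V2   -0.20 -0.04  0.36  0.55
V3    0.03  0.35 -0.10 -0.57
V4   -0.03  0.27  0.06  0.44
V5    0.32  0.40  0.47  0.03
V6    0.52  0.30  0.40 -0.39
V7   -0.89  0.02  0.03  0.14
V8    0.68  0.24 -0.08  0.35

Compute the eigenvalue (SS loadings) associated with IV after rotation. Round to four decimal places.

1.2061

SS loadings for IV = (-0.30)² + 0.55² + (-0.57)² + 0.44² + 0.03² + (-0.39)² + 0.14² + 0.35² = 0.0900 + 0.3025 + 0.3249 + 0.1936 + 0.0009 + 0.1521 + 0.0196 + 0.1225 = 1.2061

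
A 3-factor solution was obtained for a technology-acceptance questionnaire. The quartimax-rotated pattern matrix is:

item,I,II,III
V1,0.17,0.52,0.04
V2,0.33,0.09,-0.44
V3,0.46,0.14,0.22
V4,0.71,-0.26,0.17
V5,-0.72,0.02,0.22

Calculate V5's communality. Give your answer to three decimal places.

h² = (-0.72)² + 0.02² + 0.22² = 0.5184 + 0.0004 + 0.0484 = 0.5672

0.567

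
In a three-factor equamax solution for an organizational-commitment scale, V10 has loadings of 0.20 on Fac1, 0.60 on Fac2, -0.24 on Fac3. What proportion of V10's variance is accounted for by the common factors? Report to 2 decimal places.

0.46

h² = 0.20² + 0.60² + (-0.24)² = 0.0400 + 0.3600 + 0.0576 = 0.4576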